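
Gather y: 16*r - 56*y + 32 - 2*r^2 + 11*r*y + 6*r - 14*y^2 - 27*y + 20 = -2*r^2 + 22*r - 14*y^2 + y*(11*r - 83) + 52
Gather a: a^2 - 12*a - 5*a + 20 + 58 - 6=a^2 - 17*a + 72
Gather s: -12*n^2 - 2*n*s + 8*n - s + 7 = -12*n^2 + 8*n + s*(-2*n - 1) + 7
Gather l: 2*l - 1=2*l - 1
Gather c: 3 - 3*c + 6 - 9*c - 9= -12*c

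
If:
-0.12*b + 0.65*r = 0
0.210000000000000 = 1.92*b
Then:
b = 0.11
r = 0.02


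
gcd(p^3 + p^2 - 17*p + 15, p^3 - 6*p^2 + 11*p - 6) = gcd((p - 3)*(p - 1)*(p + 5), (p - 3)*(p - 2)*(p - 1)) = p^2 - 4*p + 3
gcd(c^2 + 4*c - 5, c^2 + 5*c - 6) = c - 1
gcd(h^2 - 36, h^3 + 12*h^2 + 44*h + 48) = h + 6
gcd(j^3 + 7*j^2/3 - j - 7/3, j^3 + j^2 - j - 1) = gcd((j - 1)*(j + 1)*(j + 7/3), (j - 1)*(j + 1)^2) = j^2 - 1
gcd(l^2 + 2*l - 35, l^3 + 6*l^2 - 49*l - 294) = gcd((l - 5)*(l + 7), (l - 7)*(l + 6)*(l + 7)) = l + 7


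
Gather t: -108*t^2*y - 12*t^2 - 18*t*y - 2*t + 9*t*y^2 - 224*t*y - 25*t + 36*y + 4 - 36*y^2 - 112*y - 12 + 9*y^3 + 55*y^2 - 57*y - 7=t^2*(-108*y - 12) + t*(9*y^2 - 242*y - 27) + 9*y^3 + 19*y^2 - 133*y - 15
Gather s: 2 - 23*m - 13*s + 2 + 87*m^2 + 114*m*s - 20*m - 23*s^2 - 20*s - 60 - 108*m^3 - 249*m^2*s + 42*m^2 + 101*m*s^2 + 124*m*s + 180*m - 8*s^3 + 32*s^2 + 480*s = -108*m^3 + 129*m^2 + 137*m - 8*s^3 + s^2*(101*m + 9) + s*(-249*m^2 + 238*m + 447) - 56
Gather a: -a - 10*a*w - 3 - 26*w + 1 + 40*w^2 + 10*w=a*(-10*w - 1) + 40*w^2 - 16*w - 2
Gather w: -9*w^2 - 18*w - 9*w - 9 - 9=-9*w^2 - 27*w - 18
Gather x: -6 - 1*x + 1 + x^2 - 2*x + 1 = x^2 - 3*x - 4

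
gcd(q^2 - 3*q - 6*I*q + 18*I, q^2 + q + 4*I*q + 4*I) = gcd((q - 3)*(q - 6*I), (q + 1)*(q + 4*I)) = 1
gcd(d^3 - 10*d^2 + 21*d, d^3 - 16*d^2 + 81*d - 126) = d^2 - 10*d + 21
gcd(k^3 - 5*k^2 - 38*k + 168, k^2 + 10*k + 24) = k + 6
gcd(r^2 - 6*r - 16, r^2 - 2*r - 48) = r - 8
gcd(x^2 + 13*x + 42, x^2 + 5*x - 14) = x + 7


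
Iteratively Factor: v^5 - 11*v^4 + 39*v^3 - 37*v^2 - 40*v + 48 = (v - 4)*(v^4 - 7*v^3 + 11*v^2 + 7*v - 12) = (v - 4)*(v - 1)*(v^3 - 6*v^2 + 5*v + 12) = (v - 4)*(v - 3)*(v - 1)*(v^2 - 3*v - 4) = (v - 4)*(v - 3)*(v - 1)*(v + 1)*(v - 4)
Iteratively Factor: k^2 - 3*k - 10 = (k + 2)*(k - 5)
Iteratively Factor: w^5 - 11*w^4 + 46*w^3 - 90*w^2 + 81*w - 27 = (w - 3)*(w^4 - 8*w^3 + 22*w^2 - 24*w + 9) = (w - 3)^2*(w^3 - 5*w^2 + 7*w - 3) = (w - 3)^2*(w - 1)*(w^2 - 4*w + 3) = (w - 3)^3*(w - 1)*(w - 1)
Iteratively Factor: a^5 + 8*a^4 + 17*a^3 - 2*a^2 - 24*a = (a + 2)*(a^4 + 6*a^3 + 5*a^2 - 12*a) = (a - 1)*(a + 2)*(a^3 + 7*a^2 + 12*a) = a*(a - 1)*(a + 2)*(a^2 + 7*a + 12) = a*(a - 1)*(a + 2)*(a + 4)*(a + 3)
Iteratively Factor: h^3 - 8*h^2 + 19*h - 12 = (h - 1)*(h^2 - 7*h + 12) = (h - 4)*(h - 1)*(h - 3)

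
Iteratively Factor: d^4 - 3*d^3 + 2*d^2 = (d)*(d^3 - 3*d^2 + 2*d) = d*(d - 1)*(d^2 - 2*d) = d*(d - 2)*(d - 1)*(d)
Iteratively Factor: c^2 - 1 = (c + 1)*(c - 1)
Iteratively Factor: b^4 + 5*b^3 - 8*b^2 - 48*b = (b - 3)*(b^3 + 8*b^2 + 16*b) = (b - 3)*(b + 4)*(b^2 + 4*b) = (b - 3)*(b + 4)^2*(b)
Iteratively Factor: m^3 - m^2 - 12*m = (m + 3)*(m^2 - 4*m) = m*(m + 3)*(m - 4)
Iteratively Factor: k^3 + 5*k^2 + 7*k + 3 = (k + 1)*(k^2 + 4*k + 3) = (k + 1)^2*(k + 3)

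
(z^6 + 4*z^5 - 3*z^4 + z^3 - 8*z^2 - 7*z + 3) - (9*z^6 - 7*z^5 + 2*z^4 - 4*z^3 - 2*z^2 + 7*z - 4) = -8*z^6 + 11*z^5 - 5*z^4 + 5*z^3 - 6*z^2 - 14*z + 7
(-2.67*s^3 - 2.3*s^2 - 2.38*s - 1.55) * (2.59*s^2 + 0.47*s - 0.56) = -6.9153*s^5 - 7.2119*s^4 - 5.75*s^3 - 3.8451*s^2 + 0.6043*s + 0.868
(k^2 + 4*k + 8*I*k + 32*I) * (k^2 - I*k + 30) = k^4 + 4*k^3 + 7*I*k^3 + 38*k^2 + 28*I*k^2 + 152*k + 240*I*k + 960*I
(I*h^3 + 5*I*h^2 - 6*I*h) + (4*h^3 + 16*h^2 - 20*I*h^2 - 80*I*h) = 4*h^3 + I*h^3 + 16*h^2 - 15*I*h^2 - 86*I*h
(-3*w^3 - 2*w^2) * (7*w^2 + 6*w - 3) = -21*w^5 - 32*w^4 - 3*w^3 + 6*w^2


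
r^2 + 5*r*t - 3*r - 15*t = (r - 3)*(r + 5*t)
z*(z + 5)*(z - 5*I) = z^3 + 5*z^2 - 5*I*z^2 - 25*I*z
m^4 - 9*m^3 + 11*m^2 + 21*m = m*(m - 7)*(m - 3)*(m + 1)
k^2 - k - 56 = (k - 8)*(k + 7)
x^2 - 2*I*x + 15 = (x - 5*I)*(x + 3*I)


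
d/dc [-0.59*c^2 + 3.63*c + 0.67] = 3.63 - 1.18*c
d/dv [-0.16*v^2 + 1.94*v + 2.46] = 1.94 - 0.32*v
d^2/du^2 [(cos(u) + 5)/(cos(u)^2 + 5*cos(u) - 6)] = (-9*(1 - cos(2*u))^2*cos(u) - 15*(1 - cos(2*u))^2 - 325*cos(u) - 550*cos(2*u) - 117*cos(3*u) + 2*cos(5*u) + 990)/(4*(cos(u) - 1)^3*(cos(u) + 6)^3)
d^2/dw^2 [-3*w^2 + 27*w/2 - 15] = -6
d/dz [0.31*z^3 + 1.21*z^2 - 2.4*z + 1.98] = 0.93*z^2 + 2.42*z - 2.4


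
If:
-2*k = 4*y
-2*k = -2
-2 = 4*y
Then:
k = 1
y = -1/2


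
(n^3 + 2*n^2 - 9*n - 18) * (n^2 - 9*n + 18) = n^5 - 7*n^4 - 9*n^3 + 99*n^2 - 324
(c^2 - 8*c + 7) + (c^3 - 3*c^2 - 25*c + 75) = c^3 - 2*c^2 - 33*c + 82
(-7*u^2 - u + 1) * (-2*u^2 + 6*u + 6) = 14*u^4 - 40*u^3 - 50*u^2 + 6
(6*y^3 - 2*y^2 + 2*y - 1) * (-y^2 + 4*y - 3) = -6*y^5 + 26*y^4 - 28*y^3 + 15*y^2 - 10*y + 3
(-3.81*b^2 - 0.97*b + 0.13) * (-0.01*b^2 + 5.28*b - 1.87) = 0.0381*b^4 - 20.1071*b^3 + 2.0018*b^2 + 2.5003*b - 0.2431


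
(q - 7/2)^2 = q^2 - 7*q + 49/4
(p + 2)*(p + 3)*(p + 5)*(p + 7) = p^4 + 17*p^3 + 101*p^2 + 247*p + 210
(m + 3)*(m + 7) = m^2 + 10*m + 21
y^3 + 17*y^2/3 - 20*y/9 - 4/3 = (y - 2/3)*(y + 1/3)*(y + 6)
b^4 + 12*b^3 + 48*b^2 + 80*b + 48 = (b + 2)^3*(b + 6)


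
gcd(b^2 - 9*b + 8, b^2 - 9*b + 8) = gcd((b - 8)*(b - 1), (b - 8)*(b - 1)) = b^2 - 9*b + 8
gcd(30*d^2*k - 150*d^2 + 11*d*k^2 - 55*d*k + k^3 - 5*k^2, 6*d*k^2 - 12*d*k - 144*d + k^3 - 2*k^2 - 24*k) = 6*d + k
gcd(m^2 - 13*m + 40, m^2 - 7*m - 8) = m - 8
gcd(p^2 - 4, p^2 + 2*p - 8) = p - 2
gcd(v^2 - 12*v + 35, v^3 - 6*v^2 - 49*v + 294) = v - 7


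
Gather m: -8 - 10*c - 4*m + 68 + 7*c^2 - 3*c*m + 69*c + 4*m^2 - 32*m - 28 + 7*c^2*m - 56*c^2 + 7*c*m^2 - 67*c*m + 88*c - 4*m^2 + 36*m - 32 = -49*c^2 + 7*c*m^2 + 147*c + m*(7*c^2 - 70*c)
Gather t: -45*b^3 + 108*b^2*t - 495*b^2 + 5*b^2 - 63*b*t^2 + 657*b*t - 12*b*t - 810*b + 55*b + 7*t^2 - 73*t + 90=-45*b^3 - 490*b^2 - 755*b + t^2*(7 - 63*b) + t*(108*b^2 + 645*b - 73) + 90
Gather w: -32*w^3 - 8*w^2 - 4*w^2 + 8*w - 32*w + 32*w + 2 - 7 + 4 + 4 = -32*w^3 - 12*w^2 + 8*w + 3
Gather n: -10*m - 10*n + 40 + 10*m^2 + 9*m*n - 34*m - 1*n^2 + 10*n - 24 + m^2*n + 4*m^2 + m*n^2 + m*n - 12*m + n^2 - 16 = 14*m^2 + m*n^2 - 56*m + n*(m^2 + 10*m)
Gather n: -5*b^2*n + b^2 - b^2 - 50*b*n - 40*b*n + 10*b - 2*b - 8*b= n*(-5*b^2 - 90*b)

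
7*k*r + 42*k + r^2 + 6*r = (7*k + r)*(r + 6)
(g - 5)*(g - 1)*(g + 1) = g^3 - 5*g^2 - g + 5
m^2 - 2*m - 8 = (m - 4)*(m + 2)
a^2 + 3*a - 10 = (a - 2)*(a + 5)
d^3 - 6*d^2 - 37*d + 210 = (d - 7)*(d - 5)*(d + 6)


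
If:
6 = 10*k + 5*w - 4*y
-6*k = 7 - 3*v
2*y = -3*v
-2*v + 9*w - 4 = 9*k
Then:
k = -346/789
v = 383/263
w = 260/789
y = -1149/526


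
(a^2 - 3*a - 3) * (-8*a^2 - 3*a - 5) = -8*a^4 + 21*a^3 + 28*a^2 + 24*a + 15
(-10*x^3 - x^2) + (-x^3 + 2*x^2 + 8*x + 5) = -11*x^3 + x^2 + 8*x + 5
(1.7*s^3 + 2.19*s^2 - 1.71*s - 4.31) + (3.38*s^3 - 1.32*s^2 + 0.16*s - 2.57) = 5.08*s^3 + 0.87*s^2 - 1.55*s - 6.88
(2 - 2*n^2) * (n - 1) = -2*n^3 + 2*n^2 + 2*n - 2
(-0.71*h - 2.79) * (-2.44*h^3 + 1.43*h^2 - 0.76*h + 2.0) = 1.7324*h^4 + 5.7923*h^3 - 3.4501*h^2 + 0.7004*h - 5.58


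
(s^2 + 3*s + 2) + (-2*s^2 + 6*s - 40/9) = -s^2 + 9*s - 22/9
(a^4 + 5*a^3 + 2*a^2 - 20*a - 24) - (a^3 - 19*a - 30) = a^4 + 4*a^3 + 2*a^2 - a + 6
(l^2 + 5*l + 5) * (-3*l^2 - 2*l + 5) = -3*l^4 - 17*l^3 - 20*l^2 + 15*l + 25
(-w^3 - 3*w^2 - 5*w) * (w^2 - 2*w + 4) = -w^5 - w^4 - 3*w^3 - 2*w^2 - 20*w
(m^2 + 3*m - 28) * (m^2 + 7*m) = m^4 + 10*m^3 - 7*m^2 - 196*m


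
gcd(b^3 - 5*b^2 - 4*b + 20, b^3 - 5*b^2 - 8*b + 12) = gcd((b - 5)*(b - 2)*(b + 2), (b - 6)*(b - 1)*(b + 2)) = b + 2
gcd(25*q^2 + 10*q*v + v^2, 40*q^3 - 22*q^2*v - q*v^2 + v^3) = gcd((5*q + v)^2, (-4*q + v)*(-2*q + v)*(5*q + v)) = 5*q + v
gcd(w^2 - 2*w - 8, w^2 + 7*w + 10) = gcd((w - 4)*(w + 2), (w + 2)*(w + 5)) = w + 2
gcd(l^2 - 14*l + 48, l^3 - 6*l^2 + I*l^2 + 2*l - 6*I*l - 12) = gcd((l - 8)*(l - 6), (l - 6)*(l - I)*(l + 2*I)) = l - 6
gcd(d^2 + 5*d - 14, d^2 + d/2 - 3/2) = 1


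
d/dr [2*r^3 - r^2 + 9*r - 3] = 6*r^2 - 2*r + 9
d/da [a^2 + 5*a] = 2*a + 5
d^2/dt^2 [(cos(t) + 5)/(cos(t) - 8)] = 13*(sin(t)^2 - 8*cos(t) + 1)/(cos(t) - 8)^3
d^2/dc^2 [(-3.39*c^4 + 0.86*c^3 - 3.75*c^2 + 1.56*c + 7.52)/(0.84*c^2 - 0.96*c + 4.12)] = (-4.78396799999999*c^6 + 16.402176*c^5 - 89.138016*c^4 + 206.316096*c^3 - 601.222752*c^2 + 18.810048*c - 153.157344)/(0.592704*c^6 - 2.032128*c^5 + 11.043648*c^4 - 20.818944*c^3 + 54.166464*c^2 - 48.886272*c + 69.934528)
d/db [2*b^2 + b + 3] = 4*b + 1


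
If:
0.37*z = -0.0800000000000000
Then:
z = -0.22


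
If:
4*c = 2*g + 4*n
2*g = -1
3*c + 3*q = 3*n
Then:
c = n - 1/4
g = -1/2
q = 1/4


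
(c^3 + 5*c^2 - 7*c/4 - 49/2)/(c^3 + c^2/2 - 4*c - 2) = (4*c^2 + 28*c + 49)/(2*(2*c^2 + 5*c + 2))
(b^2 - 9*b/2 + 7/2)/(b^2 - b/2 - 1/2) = (2*b - 7)/(2*b + 1)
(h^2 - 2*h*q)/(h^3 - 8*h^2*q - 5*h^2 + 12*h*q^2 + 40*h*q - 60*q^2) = h/(h^2 - 6*h*q - 5*h + 30*q)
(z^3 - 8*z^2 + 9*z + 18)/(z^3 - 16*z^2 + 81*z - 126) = (z + 1)/(z - 7)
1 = 1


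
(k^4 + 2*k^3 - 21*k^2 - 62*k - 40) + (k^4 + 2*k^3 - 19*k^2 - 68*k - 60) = 2*k^4 + 4*k^3 - 40*k^2 - 130*k - 100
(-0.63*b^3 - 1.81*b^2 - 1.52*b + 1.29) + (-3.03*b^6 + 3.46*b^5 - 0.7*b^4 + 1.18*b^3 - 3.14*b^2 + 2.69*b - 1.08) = -3.03*b^6 + 3.46*b^5 - 0.7*b^4 + 0.55*b^3 - 4.95*b^2 + 1.17*b + 0.21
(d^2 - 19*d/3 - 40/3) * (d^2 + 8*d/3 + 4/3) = d^4 - 11*d^3/3 - 260*d^2/9 - 44*d - 160/9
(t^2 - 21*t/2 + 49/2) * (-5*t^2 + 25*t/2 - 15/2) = -5*t^4 + 65*t^3 - 1045*t^2/4 + 385*t - 735/4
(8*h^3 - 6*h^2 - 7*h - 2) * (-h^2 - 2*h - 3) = -8*h^5 - 10*h^4 - 5*h^3 + 34*h^2 + 25*h + 6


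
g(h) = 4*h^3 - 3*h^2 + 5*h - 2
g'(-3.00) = 131.00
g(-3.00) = -152.00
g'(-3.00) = 131.00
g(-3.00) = -152.00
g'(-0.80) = 17.48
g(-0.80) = -9.97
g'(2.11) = 45.77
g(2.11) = 32.77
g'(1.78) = 32.34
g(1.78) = 19.95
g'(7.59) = 650.76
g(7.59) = 1612.11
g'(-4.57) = 283.04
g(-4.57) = -469.28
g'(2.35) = 57.17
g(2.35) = 45.09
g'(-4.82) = 312.71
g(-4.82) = -543.72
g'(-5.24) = 365.93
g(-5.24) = -686.08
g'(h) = 12*h^2 - 6*h + 5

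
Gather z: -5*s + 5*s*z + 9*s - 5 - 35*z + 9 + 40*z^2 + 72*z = 4*s + 40*z^2 + z*(5*s + 37) + 4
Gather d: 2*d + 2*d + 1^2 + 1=4*d + 2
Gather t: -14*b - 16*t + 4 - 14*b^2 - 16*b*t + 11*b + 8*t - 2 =-14*b^2 - 3*b + t*(-16*b - 8) + 2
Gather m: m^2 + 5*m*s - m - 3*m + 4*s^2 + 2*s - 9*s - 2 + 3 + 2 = m^2 + m*(5*s - 4) + 4*s^2 - 7*s + 3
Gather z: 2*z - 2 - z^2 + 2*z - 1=-z^2 + 4*z - 3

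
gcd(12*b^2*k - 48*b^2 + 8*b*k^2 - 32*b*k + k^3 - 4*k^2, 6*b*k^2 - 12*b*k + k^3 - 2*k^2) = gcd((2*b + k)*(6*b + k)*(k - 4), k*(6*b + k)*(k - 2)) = 6*b + k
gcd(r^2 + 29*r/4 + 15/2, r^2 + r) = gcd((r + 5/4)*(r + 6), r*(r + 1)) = 1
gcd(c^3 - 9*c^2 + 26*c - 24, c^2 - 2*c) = c - 2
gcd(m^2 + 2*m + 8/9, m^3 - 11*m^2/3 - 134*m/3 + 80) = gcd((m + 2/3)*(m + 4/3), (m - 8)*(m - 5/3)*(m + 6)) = 1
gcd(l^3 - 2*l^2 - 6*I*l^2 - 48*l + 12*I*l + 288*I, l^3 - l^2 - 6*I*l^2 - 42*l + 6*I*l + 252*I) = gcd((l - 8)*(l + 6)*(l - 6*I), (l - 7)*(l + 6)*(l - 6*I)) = l^2 + l*(6 - 6*I) - 36*I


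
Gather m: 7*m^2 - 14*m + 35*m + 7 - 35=7*m^2 + 21*m - 28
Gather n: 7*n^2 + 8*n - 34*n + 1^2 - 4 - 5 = 7*n^2 - 26*n - 8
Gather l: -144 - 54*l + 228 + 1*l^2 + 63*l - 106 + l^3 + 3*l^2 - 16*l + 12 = l^3 + 4*l^2 - 7*l - 10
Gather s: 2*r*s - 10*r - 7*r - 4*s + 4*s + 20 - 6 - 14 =2*r*s - 17*r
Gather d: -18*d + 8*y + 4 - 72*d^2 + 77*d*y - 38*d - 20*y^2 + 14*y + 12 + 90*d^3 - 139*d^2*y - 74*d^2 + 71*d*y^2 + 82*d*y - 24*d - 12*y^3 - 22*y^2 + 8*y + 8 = 90*d^3 + d^2*(-139*y - 146) + d*(71*y^2 + 159*y - 80) - 12*y^3 - 42*y^2 + 30*y + 24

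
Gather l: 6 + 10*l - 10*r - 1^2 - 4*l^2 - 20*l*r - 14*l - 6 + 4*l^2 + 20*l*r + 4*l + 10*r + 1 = 0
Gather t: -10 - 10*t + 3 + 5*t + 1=-5*t - 6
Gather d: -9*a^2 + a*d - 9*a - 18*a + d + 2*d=-9*a^2 - 27*a + d*(a + 3)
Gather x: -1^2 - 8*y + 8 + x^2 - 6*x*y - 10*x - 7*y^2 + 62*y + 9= x^2 + x*(-6*y - 10) - 7*y^2 + 54*y + 16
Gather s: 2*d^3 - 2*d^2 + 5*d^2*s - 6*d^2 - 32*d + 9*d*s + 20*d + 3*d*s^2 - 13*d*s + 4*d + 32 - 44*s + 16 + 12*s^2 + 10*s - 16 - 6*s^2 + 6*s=2*d^3 - 8*d^2 - 8*d + s^2*(3*d + 6) + s*(5*d^2 - 4*d - 28) + 32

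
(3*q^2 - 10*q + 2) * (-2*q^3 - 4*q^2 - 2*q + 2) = -6*q^5 + 8*q^4 + 30*q^3 + 18*q^2 - 24*q + 4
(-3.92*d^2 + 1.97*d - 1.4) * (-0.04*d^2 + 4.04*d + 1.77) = 0.1568*d^4 - 15.9156*d^3 + 1.0764*d^2 - 2.1691*d - 2.478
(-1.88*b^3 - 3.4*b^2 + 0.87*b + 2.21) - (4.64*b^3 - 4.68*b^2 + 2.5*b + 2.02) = -6.52*b^3 + 1.28*b^2 - 1.63*b + 0.19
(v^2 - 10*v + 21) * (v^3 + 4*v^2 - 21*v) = v^5 - 6*v^4 - 40*v^3 + 294*v^2 - 441*v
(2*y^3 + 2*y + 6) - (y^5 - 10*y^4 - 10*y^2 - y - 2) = -y^5 + 10*y^4 + 2*y^3 + 10*y^2 + 3*y + 8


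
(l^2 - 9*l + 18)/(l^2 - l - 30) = (l - 3)/(l + 5)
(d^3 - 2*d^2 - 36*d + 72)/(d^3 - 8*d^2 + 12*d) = (d + 6)/d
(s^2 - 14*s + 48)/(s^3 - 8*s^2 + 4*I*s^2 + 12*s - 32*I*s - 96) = (s - 6)/(s^2 + 4*I*s + 12)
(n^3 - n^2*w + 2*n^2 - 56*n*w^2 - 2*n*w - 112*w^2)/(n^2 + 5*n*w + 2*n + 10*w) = (n^2 - n*w - 56*w^2)/(n + 5*w)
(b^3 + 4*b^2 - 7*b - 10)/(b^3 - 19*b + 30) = (b + 1)/(b - 3)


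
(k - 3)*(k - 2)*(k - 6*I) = k^3 - 5*k^2 - 6*I*k^2 + 6*k + 30*I*k - 36*I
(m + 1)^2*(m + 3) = m^3 + 5*m^2 + 7*m + 3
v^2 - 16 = (v - 4)*(v + 4)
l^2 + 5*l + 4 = (l + 1)*(l + 4)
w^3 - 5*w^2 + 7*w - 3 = (w - 3)*(w - 1)^2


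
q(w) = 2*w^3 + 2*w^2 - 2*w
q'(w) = 6*w^2 + 4*w - 2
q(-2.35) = -10.21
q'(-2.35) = 21.74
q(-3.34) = -45.53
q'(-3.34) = 51.57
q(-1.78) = -1.38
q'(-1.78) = 9.89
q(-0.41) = 1.02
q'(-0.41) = -2.63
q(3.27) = 84.78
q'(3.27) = 75.24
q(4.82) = 260.79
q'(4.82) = 156.67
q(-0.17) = 0.39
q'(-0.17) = -2.51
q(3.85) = 136.08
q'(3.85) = 102.34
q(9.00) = 1602.00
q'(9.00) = 520.00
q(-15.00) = -6270.00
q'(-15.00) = 1288.00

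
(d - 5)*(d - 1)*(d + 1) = d^3 - 5*d^2 - d + 5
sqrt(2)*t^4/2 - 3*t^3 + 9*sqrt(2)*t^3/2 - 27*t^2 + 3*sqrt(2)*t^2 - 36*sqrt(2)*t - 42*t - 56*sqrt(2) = (t + 7)*(t - 4*sqrt(2))*(t + sqrt(2))*(sqrt(2)*t/2 + sqrt(2))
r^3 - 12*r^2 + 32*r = r*(r - 8)*(r - 4)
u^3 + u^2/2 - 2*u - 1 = (u + 1/2)*(u - sqrt(2))*(u + sqrt(2))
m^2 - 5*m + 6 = (m - 3)*(m - 2)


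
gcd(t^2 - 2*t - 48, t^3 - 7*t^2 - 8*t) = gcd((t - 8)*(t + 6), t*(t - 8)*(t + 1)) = t - 8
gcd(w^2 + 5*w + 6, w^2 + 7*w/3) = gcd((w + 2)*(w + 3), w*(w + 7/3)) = 1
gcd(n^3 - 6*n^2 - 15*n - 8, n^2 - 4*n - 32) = n - 8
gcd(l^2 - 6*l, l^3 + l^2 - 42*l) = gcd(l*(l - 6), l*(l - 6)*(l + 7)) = l^2 - 6*l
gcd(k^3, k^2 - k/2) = k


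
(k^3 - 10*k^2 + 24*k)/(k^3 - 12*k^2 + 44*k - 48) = k/(k - 2)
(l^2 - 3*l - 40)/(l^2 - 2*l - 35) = (l - 8)/(l - 7)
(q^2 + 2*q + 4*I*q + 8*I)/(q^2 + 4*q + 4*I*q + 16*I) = (q + 2)/(q + 4)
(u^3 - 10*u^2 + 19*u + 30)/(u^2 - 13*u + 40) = (u^2 - 5*u - 6)/(u - 8)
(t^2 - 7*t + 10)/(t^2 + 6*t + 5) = (t^2 - 7*t + 10)/(t^2 + 6*t + 5)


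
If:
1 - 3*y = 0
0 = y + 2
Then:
No Solution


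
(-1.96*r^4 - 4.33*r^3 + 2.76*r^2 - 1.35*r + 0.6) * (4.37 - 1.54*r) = 3.0184*r^5 - 1.897*r^4 - 23.1725*r^3 + 14.1402*r^2 - 6.8235*r + 2.622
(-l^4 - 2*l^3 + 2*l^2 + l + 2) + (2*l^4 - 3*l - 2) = l^4 - 2*l^3 + 2*l^2 - 2*l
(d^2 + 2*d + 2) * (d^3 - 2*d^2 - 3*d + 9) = d^5 - 5*d^3 - d^2 + 12*d + 18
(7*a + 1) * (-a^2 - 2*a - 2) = -7*a^3 - 15*a^2 - 16*a - 2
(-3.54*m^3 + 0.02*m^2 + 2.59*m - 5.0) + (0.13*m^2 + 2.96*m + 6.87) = -3.54*m^3 + 0.15*m^2 + 5.55*m + 1.87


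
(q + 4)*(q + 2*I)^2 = q^3 + 4*q^2 + 4*I*q^2 - 4*q + 16*I*q - 16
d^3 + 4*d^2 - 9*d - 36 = (d - 3)*(d + 3)*(d + 4)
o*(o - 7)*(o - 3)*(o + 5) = o^4 - 5*o^3 - 29*o^2 + 105*o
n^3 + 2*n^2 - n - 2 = (n - 1)*(n + 1)*(n + 2)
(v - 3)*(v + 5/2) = v^2 - v/2 - 15/2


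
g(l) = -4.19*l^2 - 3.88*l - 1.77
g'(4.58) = -42.26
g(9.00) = -376.08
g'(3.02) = -29.19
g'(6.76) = -60.53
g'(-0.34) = -1.03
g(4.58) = -107.43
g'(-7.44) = 58.47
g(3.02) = -51.70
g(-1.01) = -2.13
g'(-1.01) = 4.58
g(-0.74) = -1.19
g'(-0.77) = 2.57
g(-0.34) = -0.94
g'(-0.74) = 2.32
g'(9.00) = -79.30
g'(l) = -8.38*l - 3.88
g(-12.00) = -558.57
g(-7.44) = -204.83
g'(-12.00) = 96.68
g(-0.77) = -1.27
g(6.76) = -219.47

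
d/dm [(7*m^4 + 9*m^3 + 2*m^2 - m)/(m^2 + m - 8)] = (14*m^5 + 30*m^4 - 206*m^3 - 213*m^2 - 32*m + 8)/(m^4 + 2*m^3 - 15*m^2 - 16*m + 64)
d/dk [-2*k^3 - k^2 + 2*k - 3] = -6*k^2 - 2*k + 2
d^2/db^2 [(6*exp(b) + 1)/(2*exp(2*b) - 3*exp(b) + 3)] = (24*exp(4*b) + 52*exp(3*b) - 234*exp(2*b) + 39*exp(b) + 63)*exp(b)/(8*exp(6*b) - 36*exp(5*b) + 90*exp(4*b) - 135*exp(3*b) + 135*exp(2*b) - 81*exp(b) + 27)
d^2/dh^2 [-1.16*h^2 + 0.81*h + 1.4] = -2.32000000000000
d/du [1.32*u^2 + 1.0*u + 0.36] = 2.64*u + 1.0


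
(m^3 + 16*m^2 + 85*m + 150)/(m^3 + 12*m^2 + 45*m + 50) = (m + 6)/(m + 2)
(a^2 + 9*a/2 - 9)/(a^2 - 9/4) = 2*(a + 6)/(2*a + 3)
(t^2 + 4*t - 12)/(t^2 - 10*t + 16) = (t + 6)/(t - 8)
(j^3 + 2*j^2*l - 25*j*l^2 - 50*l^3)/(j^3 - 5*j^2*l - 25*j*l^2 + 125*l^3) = (j + 2*l)/(j - 5*l)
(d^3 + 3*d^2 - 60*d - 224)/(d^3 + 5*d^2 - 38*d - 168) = (d - 8)/(d - 6)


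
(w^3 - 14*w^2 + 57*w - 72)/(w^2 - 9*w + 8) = (w^2 - 6*w + 9)/(w - 1)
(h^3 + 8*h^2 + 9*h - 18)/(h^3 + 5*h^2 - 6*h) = (h + 3)/h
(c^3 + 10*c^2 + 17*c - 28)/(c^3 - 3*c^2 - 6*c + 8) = (c^2 + 11*c + 28)/(c^2 - 2*c - 8)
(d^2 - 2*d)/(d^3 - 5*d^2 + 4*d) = (d - 2)/(d^2 - 5*d + 4)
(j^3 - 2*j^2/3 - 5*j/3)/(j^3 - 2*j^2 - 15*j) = (-3*j^2 + 2*j + 5)/(3*(-j^2 + 2*j + 15))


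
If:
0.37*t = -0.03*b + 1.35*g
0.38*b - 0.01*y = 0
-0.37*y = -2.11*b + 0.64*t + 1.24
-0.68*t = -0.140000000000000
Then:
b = -0.11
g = 0.05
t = 0.21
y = -4.36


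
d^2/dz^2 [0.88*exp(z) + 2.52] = 0.88*exp(z)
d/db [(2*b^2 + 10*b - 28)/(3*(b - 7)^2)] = 2*(-19*b - 7)/(3*(b^3 - 21*b^2 + 147*b - 343))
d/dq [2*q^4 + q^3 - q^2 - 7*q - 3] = 8*q^3 + 3*q^2 - 2*q - 7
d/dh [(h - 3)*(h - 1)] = 2*h - 4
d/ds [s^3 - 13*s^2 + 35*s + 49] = 3*s^2 - 26*s + 35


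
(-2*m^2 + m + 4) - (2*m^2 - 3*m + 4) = -4*m^2 + 4*m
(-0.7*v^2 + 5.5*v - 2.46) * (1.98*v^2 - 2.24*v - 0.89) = -1.386*v^4 + 12.458*v^3 - 16.5678*v^2 + 0.6154*v + 2.1894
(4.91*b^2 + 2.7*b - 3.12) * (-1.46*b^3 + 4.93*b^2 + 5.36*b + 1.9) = -7.1686*b^5 + 20.2643*b^4 + 44.1838*b^3 + 8.4194*b^2 - 11.5932*b - 5.928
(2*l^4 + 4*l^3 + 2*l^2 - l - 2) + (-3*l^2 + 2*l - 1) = 2*l^4 + 4*l^3 - l^2 + l - 3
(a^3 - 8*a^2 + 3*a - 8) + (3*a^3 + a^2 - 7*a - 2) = 4*a^3 - 7*a^2 - 4*a - 10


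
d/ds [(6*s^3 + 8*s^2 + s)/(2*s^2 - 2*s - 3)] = 3*(4*s^4 - 8*s^3 - 24*s^2 - 16*s - 1)/(4*s^4 - 8*s^3 - 8*s^2 + 12*s + 9)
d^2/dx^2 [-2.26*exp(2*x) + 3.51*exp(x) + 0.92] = (3.51 - 9.04*exp(x))*exp(x)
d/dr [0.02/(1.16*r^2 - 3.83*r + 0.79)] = (0.0766 - 0.0464*r)/(1.16*r^2 - 3.83*r + 0.79)^2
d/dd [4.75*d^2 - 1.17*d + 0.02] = 9.5*d - 1.17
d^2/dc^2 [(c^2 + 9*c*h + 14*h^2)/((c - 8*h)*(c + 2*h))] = 30*h/(c^3 - 24*c^2*h + 192*c*h^2 - 512*h^3)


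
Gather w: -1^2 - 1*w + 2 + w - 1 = 0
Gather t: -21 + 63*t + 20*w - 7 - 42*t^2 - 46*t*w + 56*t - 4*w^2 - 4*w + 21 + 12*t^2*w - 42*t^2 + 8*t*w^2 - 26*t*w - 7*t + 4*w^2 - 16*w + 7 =t^2*(12*w - 84) + t*(8*w^2 - 72*w + 112)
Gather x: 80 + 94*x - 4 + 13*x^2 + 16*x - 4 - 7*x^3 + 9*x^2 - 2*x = -7*x^3 + 22*x^2 + 108*x + 72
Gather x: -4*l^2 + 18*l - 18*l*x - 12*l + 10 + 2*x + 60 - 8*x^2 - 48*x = -4*l^2 + 6*l - 8*x^2 + x*(-18*l - 46) + 70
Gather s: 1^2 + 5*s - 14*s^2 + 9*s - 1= -14*s^2 + 14*s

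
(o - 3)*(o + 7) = o^2 + 4*o - 21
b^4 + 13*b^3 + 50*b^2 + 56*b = b*(b + 2)*(b + 4)*(b + 7)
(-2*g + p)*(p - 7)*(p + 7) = -2*g*p^2 + 98*g + p^3 - 49*p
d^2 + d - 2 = (d - 1)*(d + 2)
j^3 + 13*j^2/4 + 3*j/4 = j*(j + 1/4)*(j + 3)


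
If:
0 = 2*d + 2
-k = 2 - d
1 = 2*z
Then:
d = -1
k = -3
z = 1/2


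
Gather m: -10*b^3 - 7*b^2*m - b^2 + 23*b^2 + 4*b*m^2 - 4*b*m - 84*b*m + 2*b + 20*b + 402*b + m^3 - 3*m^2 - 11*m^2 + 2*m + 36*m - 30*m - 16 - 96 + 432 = -10*b^3 + 22*b^2 + 424*b + m^3 + m^2*(4*b - 14) + m*(-7*b^2 - 88*b + 8) + 320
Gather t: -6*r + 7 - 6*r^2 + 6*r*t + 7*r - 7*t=-6*r^2 + r + t*(6*r - 7) + 7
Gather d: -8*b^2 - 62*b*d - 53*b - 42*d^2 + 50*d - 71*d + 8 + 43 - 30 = -8*b^2 - 53*b - 42*d^2 + d*(-62*b - 21) + 21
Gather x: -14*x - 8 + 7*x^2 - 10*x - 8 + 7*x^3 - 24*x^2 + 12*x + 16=7*x^3 - 17*x^2 - 12*x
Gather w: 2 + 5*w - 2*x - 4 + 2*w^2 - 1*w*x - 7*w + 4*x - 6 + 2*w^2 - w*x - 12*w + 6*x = 4*w^2 + w*(-2*x - 14) + 8*x - 8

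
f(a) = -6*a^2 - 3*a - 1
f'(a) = -12*a - 3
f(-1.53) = -10.46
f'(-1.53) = 15.36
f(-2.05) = -20.06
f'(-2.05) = 21.60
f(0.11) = -1.40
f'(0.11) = -4.32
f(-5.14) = -144.10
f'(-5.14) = 58.68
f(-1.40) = -8.56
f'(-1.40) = 13.80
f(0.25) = -2.12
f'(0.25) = -6.00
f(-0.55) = -1.16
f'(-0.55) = 3.60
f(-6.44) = -230.52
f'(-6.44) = 74.28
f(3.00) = -64.00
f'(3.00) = -39.00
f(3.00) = -64.00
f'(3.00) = -39.00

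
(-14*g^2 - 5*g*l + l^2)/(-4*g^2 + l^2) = (7*g - l)/(2*g - l)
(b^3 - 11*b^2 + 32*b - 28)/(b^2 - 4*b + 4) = b - 7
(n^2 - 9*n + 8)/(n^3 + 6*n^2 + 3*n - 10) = (n - 8)/(n^2 + 7*n + 10)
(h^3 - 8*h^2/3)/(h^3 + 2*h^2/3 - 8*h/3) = h*(3*h - 8)/(3*h^2 + 2*h - 8)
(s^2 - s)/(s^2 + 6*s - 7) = s/(s + 7)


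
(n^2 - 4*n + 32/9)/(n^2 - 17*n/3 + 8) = (n - 4/3)/(n - 3)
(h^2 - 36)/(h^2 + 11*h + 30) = (h - 6)/(h + 5)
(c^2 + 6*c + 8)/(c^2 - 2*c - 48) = (c^2 + 6*c + 8)/(c^2 - 2*c - 48)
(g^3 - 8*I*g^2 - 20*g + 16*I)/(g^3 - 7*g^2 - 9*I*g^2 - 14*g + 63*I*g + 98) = (g^2 - 6*I*g - 8)/(g^2 - 7*g*(1 + I) + 49*I)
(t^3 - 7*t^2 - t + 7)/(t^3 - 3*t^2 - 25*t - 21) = (t - 1)/(t + 3)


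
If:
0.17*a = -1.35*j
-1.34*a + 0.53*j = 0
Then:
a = 0.00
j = 0.00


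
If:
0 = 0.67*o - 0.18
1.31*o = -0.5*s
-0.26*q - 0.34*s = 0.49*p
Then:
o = 0.27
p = 0.488406944867499 - 0.530612244897959*q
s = -0.70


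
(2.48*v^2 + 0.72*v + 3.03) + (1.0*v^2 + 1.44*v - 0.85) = 3.48*v^2 + 2.16*v + 2.18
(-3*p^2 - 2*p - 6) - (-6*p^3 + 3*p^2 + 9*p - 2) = 6*p^3 - 6*p^2 - 11*p - 4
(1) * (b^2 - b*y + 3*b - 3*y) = b^2 - b*y + 3*b - 3*y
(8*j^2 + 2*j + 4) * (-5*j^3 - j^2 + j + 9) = -40*j^5 - 18*j^4 - 14*j^3 + 70*j^2 + 22*j + 36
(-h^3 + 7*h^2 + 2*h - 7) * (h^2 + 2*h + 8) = -h^5 + 5*h^4 + 8*h^3 + 53*h^2 + 2*h - 56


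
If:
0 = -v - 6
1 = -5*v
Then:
No Solution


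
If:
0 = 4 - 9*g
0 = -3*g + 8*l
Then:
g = 4/9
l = 1/6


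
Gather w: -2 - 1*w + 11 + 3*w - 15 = 2*w - 6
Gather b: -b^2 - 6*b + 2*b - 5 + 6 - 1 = -b^2 - 4*b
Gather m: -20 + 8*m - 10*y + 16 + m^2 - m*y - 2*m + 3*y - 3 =m^2 + m*(6 - y) - 7*y - 7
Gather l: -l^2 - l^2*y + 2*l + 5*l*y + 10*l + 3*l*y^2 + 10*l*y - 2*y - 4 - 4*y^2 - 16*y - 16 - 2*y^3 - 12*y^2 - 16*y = l^2*(-y - 1) + l*(3*y^2 + 15*y + 12) - 2*y^3 - 16*y^2 - 34*y - 20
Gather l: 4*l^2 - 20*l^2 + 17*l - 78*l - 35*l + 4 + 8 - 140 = -16*l^2 - 96*l - 128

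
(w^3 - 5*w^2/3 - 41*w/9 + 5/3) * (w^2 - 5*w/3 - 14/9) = w^5 - 10*w^4/3 - 10*w^3/3 + 320*w^2/27 + 349*w/81 - 70/27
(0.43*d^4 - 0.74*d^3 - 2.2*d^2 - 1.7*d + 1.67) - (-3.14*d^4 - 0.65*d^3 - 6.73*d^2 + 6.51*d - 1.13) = 3.57*d^4 - 0.09*d^3 + 4.53*d^2 - 8.21*d + 2.8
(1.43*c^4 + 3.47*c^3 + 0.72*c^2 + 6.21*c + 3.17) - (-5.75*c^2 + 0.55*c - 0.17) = 1.43*c^4 + 3.47*c^3 + 6.47*c^2 + 5.66*c + 3.34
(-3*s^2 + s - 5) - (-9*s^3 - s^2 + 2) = 9*s^3 - 2*s^2 + s - 7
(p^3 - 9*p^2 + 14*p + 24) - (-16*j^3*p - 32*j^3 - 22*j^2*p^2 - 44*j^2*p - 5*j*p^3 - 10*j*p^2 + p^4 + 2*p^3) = 16*j^3*p + 32*j^3 + 22*j^2*p^2 + 44*j^2*p + 5*j*p^3 + 10*j*p^2 - p^4 - p^3 - 9*p^2 + 14*p + 24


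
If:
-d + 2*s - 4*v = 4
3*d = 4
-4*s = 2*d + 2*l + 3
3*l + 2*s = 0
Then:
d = 4/3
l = 17/12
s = -17/8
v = -115/48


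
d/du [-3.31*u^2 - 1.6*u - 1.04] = -6.62*u - 1.6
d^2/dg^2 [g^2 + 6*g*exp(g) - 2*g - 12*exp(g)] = 6*g*exp(g) + 2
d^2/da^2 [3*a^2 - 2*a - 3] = 6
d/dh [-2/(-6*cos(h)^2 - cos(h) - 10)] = 2*(12*cos(h) + 1)*sin(h)/(6*cos(h)^2 + cos(h) + 10)^2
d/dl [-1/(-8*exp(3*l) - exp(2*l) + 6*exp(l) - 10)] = 2*(-12*exp(2*l) - exp(l) + 3)*exp(l)/(8*exp(3*l) + exp(2*l) - 6*exp(l) + 10)^2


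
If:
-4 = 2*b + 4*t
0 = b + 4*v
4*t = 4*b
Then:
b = -2/3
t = -2/3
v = 1/6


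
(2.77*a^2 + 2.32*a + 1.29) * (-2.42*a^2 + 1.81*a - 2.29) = -6.7034*a^4 - 0.6007*a^3 - 5.2659*a^2 - 2.9779*a - 2.9541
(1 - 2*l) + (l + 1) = 2 - l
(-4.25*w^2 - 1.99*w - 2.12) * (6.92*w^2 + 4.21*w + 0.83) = -29.41*w^4 - 31.6633*w^3 - 26.5758*w^2 - 10.5769*w - 1.7596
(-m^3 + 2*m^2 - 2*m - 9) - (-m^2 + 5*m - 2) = -m^3 + 3*m^2 - 7*m - 7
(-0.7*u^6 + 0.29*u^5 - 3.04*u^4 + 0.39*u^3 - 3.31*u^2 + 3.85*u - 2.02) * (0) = 0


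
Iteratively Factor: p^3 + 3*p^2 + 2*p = (p + 1)*(p^2 + 2*p) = (p + 1)*(p + 2)*(p)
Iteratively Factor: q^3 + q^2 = (q)*(q^2 + q) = q^2*(q + 1)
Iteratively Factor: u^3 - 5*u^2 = (u)*(u^2 - 5*u) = u*(u - 5)*(u)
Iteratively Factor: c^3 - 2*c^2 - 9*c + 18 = (c - 2)*(c^2 - 9) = (c - 3)*(c - 2)*(c + 3)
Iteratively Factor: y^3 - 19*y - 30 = (y - 5)*(y^2 + 5*y + 6) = (y - 5)*(y + 2)*(y + 3)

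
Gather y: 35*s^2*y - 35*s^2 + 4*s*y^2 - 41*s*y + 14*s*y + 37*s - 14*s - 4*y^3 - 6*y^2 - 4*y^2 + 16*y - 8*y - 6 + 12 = -35*s^2 + 23*s - 4*y^3 + y^2*(4*s - 10) + y*(35*s^2 - 27*s + 8) + 6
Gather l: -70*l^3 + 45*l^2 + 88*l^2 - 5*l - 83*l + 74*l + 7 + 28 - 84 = -70*l^3 + 133*l^2 - 14*l - 49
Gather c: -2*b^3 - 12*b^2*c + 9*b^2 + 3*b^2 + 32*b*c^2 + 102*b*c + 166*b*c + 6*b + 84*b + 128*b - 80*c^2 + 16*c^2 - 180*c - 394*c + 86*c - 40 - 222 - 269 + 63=-2*b^3 + 12*b^2 + 218*b + c^2*(32*b - 64) + c*(-12*b^2 + 268*b - 488) - 468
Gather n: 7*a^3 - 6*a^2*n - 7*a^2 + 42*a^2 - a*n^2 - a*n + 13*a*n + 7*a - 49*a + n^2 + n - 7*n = 7*a^3 + 35*a^2 - 42*a + n^2*(1 - a) + n*(-6*a^2 + 12*a - 6)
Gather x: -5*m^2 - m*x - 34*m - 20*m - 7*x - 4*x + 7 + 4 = -5*m^2 - 54*m + x*(-m - 11) + 11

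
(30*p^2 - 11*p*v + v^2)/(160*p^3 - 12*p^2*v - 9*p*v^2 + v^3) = (6*p - v)/(32*p^2 + 4*p*v - v^2)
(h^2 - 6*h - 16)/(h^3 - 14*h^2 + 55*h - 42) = (h^2 - 6*h - 16)/(h^3 - 14*h^2 + 55*h - 42)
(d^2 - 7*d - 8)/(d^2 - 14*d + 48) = (d + 1)/(d - 6)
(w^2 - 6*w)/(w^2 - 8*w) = (w - 6)/(w - 8)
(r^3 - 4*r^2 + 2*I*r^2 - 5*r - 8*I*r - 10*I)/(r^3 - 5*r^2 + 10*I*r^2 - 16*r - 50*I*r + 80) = (r + 1)/(r + 8*I)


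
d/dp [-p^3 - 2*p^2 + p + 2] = -3*p^2 - 4*p + 1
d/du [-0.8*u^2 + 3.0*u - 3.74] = 3.0 - 1.6*u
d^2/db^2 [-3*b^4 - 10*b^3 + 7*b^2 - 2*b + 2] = -36*b^2 - 60*b + 14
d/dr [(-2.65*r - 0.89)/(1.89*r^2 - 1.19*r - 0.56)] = (5.0085*r^2 + 3.3642*r + 0.4249)/(3.5721*r^4 - 4.4982*r^3 - 0.7007*r^2 + 1.3328*r + 0.3136)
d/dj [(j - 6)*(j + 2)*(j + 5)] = 3*j^2 + 2*j - 32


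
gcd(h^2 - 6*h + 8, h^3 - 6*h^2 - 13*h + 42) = h - 2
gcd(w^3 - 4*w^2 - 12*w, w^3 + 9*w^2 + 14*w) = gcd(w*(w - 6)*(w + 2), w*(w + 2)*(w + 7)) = w^2 + 2*w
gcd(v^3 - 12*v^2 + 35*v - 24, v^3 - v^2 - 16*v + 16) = v - 1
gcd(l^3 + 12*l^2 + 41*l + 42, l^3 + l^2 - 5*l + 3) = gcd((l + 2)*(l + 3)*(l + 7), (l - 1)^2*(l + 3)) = l + 3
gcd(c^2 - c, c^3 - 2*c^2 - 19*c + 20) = c - 1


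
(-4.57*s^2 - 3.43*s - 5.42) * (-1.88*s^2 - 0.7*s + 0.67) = 8.5916*s^4 + 9.6474*s^3 + 9.5287*s^2 + 1.4959*s - 3.6314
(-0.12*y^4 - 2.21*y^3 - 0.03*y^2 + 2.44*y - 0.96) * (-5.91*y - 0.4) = 0.7092*y^5 + 13.1091*y^4 + 1.0613*y^3 - 14.4084*y^2 + 4.6976*y + 0.384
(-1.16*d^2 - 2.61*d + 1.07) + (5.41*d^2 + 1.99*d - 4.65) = 4.25*d^2 - 0.62*d - 3.58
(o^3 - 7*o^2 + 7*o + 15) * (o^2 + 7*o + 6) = o^5 - 36*o^3 + 22*o^2 + 147*o + 90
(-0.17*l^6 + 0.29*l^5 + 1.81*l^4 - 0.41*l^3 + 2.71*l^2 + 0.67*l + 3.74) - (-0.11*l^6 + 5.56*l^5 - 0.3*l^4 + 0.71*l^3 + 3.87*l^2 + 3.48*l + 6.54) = -0.06*l^6 - 5.27*l^5 + 2.11*l^4 - 1.12*l^3 - 1.16*l^2 - 2.81*l - 2.8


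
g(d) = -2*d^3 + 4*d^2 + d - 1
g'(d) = -6*d^2 + 8*d + 1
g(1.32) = 2.69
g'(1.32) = 1.11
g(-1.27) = 8.28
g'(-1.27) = -18.84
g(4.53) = -100.31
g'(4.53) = -85.89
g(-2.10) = 33.06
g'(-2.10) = -42.26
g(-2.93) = 80.72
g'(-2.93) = -73.95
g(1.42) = 2.76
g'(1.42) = 0.26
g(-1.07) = 4.96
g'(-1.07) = -14.43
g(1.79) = 2.14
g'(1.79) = -3.90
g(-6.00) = 569.00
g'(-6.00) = -263.00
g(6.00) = -283.00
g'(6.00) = -167.00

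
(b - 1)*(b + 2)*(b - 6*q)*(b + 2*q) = b^4 - 4*b^3*q + b^3 - 12*b^2*q^2 - 4*b^2*q - 2*b^2 - 12*b*q^2 + 8*b*q + 24*q^2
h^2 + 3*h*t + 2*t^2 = (h + t)*(h + 2*t)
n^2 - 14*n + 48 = (n - 8)*(n - 6)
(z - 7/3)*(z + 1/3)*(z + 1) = z^3 - z^2 - 25*z/9 - 7/9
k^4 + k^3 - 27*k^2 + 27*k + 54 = (k - 3)^2*(k + 1)*(k + 6)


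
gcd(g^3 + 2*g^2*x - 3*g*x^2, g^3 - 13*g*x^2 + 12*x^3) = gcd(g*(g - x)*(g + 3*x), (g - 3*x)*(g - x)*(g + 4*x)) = -g + x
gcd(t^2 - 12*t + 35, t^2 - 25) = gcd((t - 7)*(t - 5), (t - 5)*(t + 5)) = t - 5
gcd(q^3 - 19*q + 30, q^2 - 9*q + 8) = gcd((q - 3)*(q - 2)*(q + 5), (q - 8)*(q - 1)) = 1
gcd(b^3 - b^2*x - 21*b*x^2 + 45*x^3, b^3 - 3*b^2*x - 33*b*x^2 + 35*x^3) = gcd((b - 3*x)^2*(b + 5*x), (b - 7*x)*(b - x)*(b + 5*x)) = b + 5*x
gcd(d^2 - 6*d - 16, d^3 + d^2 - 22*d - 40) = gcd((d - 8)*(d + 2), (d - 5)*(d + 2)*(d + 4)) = d + 2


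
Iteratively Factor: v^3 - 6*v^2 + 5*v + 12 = (v - 4)*(v^2 - 2*v - 3) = (v - 4)*(v + 1)*(v - 3)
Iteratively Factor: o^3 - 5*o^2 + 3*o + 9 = (o + 1)*(o^2 - 6*o + 9) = (o - 3)*(o + 1)*(o - 3)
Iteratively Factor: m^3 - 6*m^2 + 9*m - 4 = (m - 1)*(m^2 - 5*m + 4) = (m - 1)^2*(m - 4)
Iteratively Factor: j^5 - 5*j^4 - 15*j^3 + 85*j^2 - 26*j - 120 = (j - 2)*(j^4 - 3*j^3 - 21*j^2 + 43*j + 60) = (j - 3)*(j - 2)*(j^3 - 21*j - 20) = (j - 3)*(j - 2)*(j + 4)*(j^2 - 4*j - 5) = (j - 5)*(j - 3)*(j - 2)*(j + 4)*(j + 1)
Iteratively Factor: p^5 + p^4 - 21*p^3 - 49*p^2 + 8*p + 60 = (p + 2)*(p^4 - p^3 - 19*p^2 - 11*p + 30) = (p - 5)*(p + 2)*(p^3 + 4*p^2 + p - 6) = (p - 5)*(p + 2)*(p + 3)*(p^2 + p - 2) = (p - 5)*(p - 1)*(p + 2)*(p + 3)*(p + 2)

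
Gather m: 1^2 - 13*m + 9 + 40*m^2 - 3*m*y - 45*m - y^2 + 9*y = 40*m^2 + m*(-3*y - 58) - y^2 + 9*y + 10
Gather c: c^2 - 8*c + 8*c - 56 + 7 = c^2 - 49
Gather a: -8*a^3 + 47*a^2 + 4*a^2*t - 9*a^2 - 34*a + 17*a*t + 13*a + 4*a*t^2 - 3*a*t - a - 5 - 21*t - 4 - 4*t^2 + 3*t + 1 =-8*a^3 + a^2*(4*t + 38) + a*(4*t^2 + 14*t - 22) - 4*t^2 - 18*t - 8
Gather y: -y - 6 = -y - 6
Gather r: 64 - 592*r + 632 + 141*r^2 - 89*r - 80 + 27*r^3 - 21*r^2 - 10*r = 27*r^3 + 120*r^2 - 691*r + 616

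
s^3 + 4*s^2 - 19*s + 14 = (s - 2)*(s - 1)*(s + 7)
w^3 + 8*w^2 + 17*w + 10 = (w + 1)*(w + 2)*(w + 5)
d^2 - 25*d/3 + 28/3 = (d - 7)*(d - 4/3)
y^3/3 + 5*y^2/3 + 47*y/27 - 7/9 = (y/3 + 1)*(y - 1/3)*(y + 7/3)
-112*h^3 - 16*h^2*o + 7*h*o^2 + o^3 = (-4*h + o)*(4*h + o)*(7*h + o)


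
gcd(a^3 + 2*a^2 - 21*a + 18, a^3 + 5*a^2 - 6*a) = a^2 + 5*a - 6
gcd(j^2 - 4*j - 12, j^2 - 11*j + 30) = j - 6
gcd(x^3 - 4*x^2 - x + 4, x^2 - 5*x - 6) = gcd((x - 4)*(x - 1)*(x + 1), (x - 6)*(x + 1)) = x + 1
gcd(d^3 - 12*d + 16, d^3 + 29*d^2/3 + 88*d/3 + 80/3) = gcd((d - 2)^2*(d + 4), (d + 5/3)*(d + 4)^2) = d + 4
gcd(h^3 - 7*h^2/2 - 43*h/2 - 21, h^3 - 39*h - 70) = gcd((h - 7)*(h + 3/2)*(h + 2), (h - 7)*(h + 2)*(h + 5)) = h^2 - 5*h - 14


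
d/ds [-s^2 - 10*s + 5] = -2*s - 10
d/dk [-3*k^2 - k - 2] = -6*k - 1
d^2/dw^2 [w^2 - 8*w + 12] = 2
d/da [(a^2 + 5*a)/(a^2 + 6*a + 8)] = (a^2 + 16*a + 40)/(a^4 + 12*a^3 + 52*a^2 + 96*a + 64)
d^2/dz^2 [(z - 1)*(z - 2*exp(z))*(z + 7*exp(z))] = 5*z^2*exp(z) - 56*z*exp(2*z) + 15*z*exp(z) + 6*z - 2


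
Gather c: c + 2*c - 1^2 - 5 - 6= 3*c - 12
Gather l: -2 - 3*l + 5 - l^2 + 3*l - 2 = 1 - l^2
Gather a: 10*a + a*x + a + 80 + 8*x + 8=a*(x + 11) + 8*x + 88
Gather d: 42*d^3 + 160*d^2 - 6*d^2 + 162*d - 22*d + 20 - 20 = 42*d^3 + 154*d^2 + 140*d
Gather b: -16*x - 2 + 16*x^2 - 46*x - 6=16*x^2 - 62*x - 8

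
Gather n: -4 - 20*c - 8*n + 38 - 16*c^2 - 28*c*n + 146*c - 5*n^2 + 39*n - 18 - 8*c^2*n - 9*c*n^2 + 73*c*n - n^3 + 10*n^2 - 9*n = -16*c^2 + 126*c - n^3 + n^2*(5 - 9*c) + n*(-8*c^2 + 45*c + 22) + 16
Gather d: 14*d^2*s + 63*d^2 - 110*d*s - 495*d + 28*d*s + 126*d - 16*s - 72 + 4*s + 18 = d^2*(14*s + 63) + d*(-82*s - 369) - 12*s - 54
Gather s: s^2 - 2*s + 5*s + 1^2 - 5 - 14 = s^2 + 3*s - 18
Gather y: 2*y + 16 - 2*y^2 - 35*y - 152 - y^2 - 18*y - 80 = -3*y^2 - 51*y - 216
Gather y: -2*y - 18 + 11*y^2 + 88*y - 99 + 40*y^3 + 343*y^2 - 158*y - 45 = 40*y^3 + 354*y^2 - 72*y - 162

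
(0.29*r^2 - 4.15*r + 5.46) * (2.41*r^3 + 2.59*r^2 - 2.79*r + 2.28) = 0.6989*r^5 - 9.2504*r^4 + 1.601*r^3 + 26.3811*r^2 - 24.6954*r + 12.4488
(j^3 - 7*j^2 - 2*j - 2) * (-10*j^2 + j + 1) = -10*j^5 + 71*j^4 + 14*j^3 + 11*j^2 - 4*j - 2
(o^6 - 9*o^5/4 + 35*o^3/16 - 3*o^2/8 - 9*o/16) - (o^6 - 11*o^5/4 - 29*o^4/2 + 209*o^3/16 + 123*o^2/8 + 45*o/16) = o^5/2 + 29*o^4/2 - 87*o^3/8 - 63*o^2/4 - 27*o/8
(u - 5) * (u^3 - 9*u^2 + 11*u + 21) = u^4 - 14*u^3 + 56*u^2 - 34*u - 105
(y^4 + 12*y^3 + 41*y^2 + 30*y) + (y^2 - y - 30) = y^4 + 12*y^3 + 42*y^2 + 29*y - 30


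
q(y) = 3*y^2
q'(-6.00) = -36.00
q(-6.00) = 108.00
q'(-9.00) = -54.00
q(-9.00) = 243.00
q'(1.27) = 7.62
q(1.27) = 4.84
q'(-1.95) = -11.70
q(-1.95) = 11.41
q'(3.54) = 21.24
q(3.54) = 37.59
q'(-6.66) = -39.96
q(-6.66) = 133.07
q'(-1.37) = -8.22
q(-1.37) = 5.63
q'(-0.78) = -4.68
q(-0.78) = 1.83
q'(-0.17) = -1.02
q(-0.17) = 0.09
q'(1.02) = 6.12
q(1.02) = 3.12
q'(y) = 6*y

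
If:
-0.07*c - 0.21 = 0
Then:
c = -3.00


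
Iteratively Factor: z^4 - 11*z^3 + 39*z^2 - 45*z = (z)*(z^3 - 11*z^2 + 39*z - 45) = z*(z - 5)*(z^2 - 6*z + 9) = z*(z - 5)*(z - 3)*(z - 3)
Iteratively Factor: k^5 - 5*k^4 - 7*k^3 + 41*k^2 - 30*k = (k - 2)*(k^4 - 3*k^3 - 13*k^2 + 15*k) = (k - 5)*(k - 2)*(k^3 + 2*k^2 - 3*k) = (k - 5)*(k - 2)*(k + 3)*(k^2 - k) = k*(k - 5)*(k - 2)*(k + 3)*(k - 1)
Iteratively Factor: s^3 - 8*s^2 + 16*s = (s - 4)*(s^2 - 4*s) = (s - 4)^2*(s)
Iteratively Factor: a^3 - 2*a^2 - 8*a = (a - 4)*(a^2 + 2*a) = a*(a - 4)*(a + 2)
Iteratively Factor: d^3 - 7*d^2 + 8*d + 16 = (d + 1)*(d^2 - 8*d + 16) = (d - 4)*(d + 1)*(d - 4)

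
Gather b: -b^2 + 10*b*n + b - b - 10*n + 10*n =-b^2 + 10*b*n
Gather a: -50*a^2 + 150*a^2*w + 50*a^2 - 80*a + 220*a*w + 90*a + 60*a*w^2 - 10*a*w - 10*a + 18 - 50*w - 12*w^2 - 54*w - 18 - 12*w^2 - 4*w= 150*a^2*w + a*(60*w^2 + 210*w) - 24*w^2 - 108*w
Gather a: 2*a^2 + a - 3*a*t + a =2*a^2 + a*(2 - 3*t)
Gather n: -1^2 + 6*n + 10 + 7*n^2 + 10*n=7*n^2 + 16*n + 9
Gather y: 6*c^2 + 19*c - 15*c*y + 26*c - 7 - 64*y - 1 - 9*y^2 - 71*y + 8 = 6*c^2 + 45*c - 9*y^2 + y*(-15*c - 135)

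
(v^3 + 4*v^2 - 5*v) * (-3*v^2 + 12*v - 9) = -3*v^5 + 54*v^3 - 96*v^2 + 45*v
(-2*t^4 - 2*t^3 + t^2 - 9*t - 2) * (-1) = 2*t^4 + 2*t^3 - t^2 + 9*t + 2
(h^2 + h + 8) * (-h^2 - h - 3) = -h^4 - 2*h^3 - 12*h^2 - 11*h - 24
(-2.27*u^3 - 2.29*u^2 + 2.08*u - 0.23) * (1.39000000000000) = -3.1553*u^3 - 3.1831*u^2 + 2.8912*u - 0.3197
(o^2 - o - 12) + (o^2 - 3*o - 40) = 2*o^2 - 4*o - 52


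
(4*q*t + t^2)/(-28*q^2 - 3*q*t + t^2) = -t/(7*q - t)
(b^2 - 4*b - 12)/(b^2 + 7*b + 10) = (b - 6)/(b + 5)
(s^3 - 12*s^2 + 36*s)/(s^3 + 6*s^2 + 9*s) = (s^2 - 12*s + 36)/(s^2 + 6*s + 9)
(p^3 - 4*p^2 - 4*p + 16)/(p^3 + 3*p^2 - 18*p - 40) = (p - 2)/(p + 5)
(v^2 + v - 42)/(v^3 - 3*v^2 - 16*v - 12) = (v + 7)/(v^2 + 3*v + 2)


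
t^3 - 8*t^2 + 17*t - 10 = (t - 5)*(t - 2)*(t - 1)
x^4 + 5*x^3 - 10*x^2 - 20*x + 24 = (x - 2)*(x - 1)*(x + 2)*(x + 6)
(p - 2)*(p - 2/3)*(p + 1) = p^3 - 5*p^2/3 - 4*p/3 + 4/3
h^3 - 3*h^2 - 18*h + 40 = (h - 5)*(h - 2)*(h + 4)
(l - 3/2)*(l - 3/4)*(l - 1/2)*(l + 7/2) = l^4 + 3*l^3/4 - 59*l^2/8 + 117*l/16 - 63/32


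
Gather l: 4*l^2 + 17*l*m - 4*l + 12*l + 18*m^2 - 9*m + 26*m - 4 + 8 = 4*l^2 + l*(17*m + 8) + 18*m^2 + 17*m + 4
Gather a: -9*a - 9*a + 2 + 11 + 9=22 - 18*a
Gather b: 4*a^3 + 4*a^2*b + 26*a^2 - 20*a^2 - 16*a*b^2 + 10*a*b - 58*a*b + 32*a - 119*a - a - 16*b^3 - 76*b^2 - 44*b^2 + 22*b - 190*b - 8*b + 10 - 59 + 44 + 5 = 4*a^3 + 6*a^2 - 88*a - 16*b^3 + b^2*(-16*a - 120) + b*(4*a^2 - 48*a - 176)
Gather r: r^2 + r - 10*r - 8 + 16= r^2 - 9*r + 8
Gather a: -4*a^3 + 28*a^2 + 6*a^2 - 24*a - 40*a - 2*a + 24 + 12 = -4*a^3 + 34*a^2 - 66*a + 36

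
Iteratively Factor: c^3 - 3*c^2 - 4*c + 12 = (c - 3)*(c^2 - 4) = (c - 3)*(c - 2)*(c + 2)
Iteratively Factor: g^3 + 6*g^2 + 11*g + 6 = (g + 2)*(g^2 + 4*g + 3) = (g + 1)*(g + 2)*(g + 3)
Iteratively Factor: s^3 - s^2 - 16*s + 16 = (s - 4)*(s^2 + 3*s - 4) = (s - 4)*(s + 4)*(s - 1)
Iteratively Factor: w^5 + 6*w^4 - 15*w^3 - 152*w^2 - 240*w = (w + 4)*(w^4 + 2*w^3 - 23*w^2 - 60*w) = (w + 3)*(w + 4)*(w^3 - w^2 - 20*w) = (w + 3)*(w + 4)^2*(w^2 - 5*w) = w*(w + 3)*(w + 4)^2*(w - 5)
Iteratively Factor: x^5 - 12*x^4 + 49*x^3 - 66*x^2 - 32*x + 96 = (x + 1)*(x^4 - 13*x^3 + 62*x^2 - 128*x + 96) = (x - 4)*(x + 1)*(x^3 - 9*x^2 + 26*x - 24) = (x - 4)*(x - 2)*(x + 1)*(x^2 - 7*x + 12) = (x - 4)*(x - 3)*(x - 2)*(x + 1)*(x - 4)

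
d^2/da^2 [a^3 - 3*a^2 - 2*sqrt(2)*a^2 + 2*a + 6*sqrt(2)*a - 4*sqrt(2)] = 6*a - 6 - 4*sqrt(2)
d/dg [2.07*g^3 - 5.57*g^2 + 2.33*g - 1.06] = 6.21*g^2 - 11.14*g + 2.33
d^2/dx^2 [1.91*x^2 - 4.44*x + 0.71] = 3.82000000000000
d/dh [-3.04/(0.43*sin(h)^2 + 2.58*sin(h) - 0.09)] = (2.6144*sin(h) + 7.8432)*cos(h)/(0.43*sin(h)^2 + 2.58*sin(h) - 0.09)^2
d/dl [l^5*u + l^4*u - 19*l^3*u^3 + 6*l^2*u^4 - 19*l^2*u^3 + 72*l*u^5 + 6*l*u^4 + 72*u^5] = u*(5*l^4 + 4*l^3 - 57*l^2*u^2 + 12*l*u^3 - 38*l*u^2 + 72*u^4 + 6*u^3)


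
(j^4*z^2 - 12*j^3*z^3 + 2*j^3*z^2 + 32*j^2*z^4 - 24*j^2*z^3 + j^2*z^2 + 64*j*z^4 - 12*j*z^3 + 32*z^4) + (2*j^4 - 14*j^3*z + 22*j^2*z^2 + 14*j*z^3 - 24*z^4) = j^4*z^2 + 2*j^4 - 12*j^3*z^3 + 2*j^3*z^2 - 14*j^3*z + 32*j^2*z^4 - 24*j^2*z^3 + 23*j^2*z^2 + 64*j*z^4 + 2*j*z^3 + 8*z^4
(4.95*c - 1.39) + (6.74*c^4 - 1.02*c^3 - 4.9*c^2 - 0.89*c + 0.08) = 6.74*c^4 - 1.02*c^3 - 4.9*c^2 + 4.06*c - 1.31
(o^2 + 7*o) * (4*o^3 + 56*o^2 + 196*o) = 4*o^5 + 84*o^4 + 588*o^3 + 1372*o^2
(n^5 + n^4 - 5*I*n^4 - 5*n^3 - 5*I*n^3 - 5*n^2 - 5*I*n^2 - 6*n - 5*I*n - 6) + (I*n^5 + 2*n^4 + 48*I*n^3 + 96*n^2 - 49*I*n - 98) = n^5 + I*n^5 + 3*n^4 - 5*I*n^4 - 5*n^3 + 43*I*n^3 + 91*n^2 - 5*I*n^2 - 6*n - 54*I*n - 104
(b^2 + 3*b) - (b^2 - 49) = 3*b + 49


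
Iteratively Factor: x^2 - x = (x)*(x - 1)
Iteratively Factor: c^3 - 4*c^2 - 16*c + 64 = (c + 4)*(c^2 - 8*c + 16) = (c - 4)*(c + 4)*(c - 4)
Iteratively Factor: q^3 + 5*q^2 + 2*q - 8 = (q + 4)*(q^2 + q - 2) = (q - 1)*(q + 4)*(q + 2)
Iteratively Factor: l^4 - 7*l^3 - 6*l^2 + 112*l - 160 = (l - 2)*(l^3 - 5*l^2 - 16*l + 80) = (l - 5)*(l - 2)*(l^2 - 16) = (l - 5)*(l - 4)*(l - 2)*(l + 4)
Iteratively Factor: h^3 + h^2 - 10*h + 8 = (h - 1)*(h^2 + 2*h - 8) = (h - 1)*(h + 4)*(h - 2)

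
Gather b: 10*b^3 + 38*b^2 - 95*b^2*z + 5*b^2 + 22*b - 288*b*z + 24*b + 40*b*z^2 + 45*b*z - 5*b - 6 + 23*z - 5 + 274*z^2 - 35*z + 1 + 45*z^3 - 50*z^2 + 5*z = 10*b^3 + b^2*(43 - 95*z) + b*(40*z^2 - 243*z + 41) + 45*z^3 + 224*z^2 - 7*z - 10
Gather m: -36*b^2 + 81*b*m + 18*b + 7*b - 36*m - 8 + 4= -36*b^2 + 25*b + m*(81*b - 36) - 4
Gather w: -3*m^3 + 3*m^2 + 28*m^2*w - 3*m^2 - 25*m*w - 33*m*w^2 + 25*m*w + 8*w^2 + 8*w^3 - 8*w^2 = -3*m^3 + 28*m^2*w - 33*m*w^2 + 8*w^3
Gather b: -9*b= -9*b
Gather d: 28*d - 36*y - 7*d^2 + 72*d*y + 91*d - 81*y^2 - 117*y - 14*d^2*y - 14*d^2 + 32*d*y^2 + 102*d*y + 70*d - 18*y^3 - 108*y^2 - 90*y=d^2*(-14*y - 21) + d*(32*y^2 + 174*y + 189) - 18*y^3 - 189*y^2 - 243*y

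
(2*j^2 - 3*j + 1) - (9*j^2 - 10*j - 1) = -7*j^2 + 7*j + 2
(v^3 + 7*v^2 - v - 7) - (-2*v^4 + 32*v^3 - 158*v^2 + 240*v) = 2*v^4 - 31*v^3 + 165*v^2 - 241*v - 7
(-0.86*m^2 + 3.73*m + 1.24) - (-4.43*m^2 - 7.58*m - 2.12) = 3.57*m^2 + 11.31*m + 3.36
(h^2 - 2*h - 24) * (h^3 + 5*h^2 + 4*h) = h^5 + 3*h^4 - 30*h^3 - 128*h^2 - 96*h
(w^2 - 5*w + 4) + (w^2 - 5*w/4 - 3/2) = 2*w^2 - 25*w/4 + 5/2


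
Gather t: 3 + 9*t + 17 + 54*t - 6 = 63*t + 14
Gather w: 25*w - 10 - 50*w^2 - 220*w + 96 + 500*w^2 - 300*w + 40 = 450*w^2 - 495*w + 126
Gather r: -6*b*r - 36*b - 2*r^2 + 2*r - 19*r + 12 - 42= -36*b - 2*r^2 + r*(-6*b - 17) - 30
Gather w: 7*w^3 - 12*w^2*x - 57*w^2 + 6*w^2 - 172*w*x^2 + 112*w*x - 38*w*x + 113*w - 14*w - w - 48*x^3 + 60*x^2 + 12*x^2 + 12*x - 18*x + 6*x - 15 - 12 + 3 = 7*w^3 + w^2*(-12*x - 51) + w*(-172*x^2 + 74*x + 98) - 48*x^3 + 72*x^2 - 24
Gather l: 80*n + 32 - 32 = 80*n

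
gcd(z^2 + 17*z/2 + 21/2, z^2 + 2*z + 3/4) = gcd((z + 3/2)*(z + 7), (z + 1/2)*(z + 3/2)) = z + 3/2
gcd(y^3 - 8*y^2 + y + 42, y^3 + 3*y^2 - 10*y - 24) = y^2 - y - 6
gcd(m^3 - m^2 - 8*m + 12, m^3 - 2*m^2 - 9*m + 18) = m^2 + m - 6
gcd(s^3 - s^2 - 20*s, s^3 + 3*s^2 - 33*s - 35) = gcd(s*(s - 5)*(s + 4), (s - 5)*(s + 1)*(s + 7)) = s - 5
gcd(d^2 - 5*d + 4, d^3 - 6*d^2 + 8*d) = d - 4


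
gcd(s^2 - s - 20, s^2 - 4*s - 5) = s - 5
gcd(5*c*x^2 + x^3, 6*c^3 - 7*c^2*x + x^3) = 1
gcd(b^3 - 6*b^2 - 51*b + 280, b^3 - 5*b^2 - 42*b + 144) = b - 8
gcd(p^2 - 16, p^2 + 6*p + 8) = p + 4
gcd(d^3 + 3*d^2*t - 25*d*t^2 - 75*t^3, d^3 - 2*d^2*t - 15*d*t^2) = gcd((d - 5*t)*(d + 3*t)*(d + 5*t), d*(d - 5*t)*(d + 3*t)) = -d^2 + 2*d*t + 15*t^2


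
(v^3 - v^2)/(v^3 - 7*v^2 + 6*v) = v/(v - 6)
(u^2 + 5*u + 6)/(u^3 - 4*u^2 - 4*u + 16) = (u + 3)/(u^2 - 6*u + 8)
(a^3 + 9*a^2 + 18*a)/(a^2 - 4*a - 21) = a*(a + 6)/(a - 7)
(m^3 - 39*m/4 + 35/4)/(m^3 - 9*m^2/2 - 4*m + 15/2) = (4*m^2 + 4*m - 35)/(2*(2*m^2 - 7*m - 15))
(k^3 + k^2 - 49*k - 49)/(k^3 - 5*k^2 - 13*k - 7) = (k + 7)/(k + 1)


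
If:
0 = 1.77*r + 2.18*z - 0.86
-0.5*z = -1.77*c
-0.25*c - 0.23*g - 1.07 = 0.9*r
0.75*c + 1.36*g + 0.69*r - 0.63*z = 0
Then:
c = 0.50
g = 1.40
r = -1.68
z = 1.76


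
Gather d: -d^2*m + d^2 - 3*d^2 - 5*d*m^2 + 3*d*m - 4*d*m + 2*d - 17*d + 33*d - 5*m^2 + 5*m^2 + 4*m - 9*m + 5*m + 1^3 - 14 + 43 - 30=d^2*(-m - 2) + d*(-5*m^2 - m + 18)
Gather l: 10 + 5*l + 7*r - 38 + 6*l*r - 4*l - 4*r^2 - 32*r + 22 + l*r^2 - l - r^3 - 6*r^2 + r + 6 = l*(r^2 + 6*r) - r^3 - 10*r^2 - 24*r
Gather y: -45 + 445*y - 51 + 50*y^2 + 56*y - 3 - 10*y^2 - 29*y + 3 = 40*y^2 + 472*y - 96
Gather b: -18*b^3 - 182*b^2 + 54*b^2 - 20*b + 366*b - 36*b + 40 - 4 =-18*b^3 - 128*b^2 + 310*b + 36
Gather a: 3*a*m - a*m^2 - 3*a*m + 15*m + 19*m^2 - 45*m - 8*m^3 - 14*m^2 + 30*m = -a*m^2 - 8*m^3 + 5*m^2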